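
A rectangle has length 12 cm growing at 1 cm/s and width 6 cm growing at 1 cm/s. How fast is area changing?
18 cm²/s

A = lw
dA/dt = w·dl/dt + l·dw/dt = 6·1 + 12·1 = 18 cm²/s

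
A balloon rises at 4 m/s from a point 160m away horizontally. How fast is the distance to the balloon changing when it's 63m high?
252√29569/29569 ≈ 1.465 m/s

z² = 160² + y²
z = √(160² + 63²) = √29569
dz/dt = y/z · dy/dt = 63/√29569 · 4 = 252√29569/29569 ≈ 1.465 m/s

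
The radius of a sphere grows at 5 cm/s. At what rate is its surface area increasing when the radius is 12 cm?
480π cm²/s

S = 4πr²
dS/dt = dS/dr · dr/dt = 8πr · 5
At r = 12: dS/dt = 480π cm²/s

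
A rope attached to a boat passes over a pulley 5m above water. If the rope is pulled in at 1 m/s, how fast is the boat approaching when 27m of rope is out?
27√11/88 ≈ 1.018 m/s

rope² = x² + 5²
x = √(27² - 5²) = 8√11
dx/dt = (rope/x) · d(rope)/dt = (27/(8√11)) · (-1) = -27√11/88 m/s
The boat approaches at 27√11/88 ≈ 1.018 m/s.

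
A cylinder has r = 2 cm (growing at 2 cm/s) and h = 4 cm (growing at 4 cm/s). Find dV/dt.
48π cm³/s

V = πr²h
dV/dt = 2πrh·dr/dt + πr²·dh/dt
= 2π(2)(4)(2) + π(2)²(4)
= 48π cm³/s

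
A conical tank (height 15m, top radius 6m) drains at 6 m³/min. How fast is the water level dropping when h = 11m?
75/(242π) ≈ 0.09865 m/min

r/h = 6/15, so r = (2/5)h
V = (1/3)πr²h = (1/3)π((2/5)h)²h = (4/75)πh³
dV/dh = (4/25)πh²
dh/dt = (dV/dt)/(dV/dh) = -6/((4/25)π·11²) = -75/(242π) m/min
The level is dropping at 75/(242π) ≈ 0.09865 m/min.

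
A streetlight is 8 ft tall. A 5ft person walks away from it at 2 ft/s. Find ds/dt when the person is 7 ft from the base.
10/3 ft/s

By similar triangles: 8/(x+s) = 5/s
Solving: s = 5x/3
ds/dt = 5/3 · dx/dt = 5/3 · 2 = 10/3 ft/s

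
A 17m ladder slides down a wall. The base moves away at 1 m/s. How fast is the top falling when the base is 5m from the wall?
5√66/132 ≈ 0.3077 m/s

x² + y² = 17²
2x·dx/dt + 2y·dy/dt = 0
dy/dt = -x/y · dx/dt = -5/(2√66) · 1 = -5√66/132 m/s
The top is descending at 5√66/132 ≈ 0.3077 m/s.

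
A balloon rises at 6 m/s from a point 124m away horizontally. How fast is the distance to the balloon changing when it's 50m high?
150√4469/4469 ≈ 2.244 m/s

z² = 124² + y²
z = √(124² + 50²) = 2√4469
dz/dt = y/z · dy/dt = 50/(2√4469) · 6 = 150√4469/4469 ≈ 2.244 m/s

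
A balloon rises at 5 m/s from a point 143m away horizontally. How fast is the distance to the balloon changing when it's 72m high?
360√25633/25633 ≈ 2.249 m/s

z² = 143² + y²
z = √(143² + 72²) = √25633
dz/dt = y/z · dy/dt = 72/√25633 · 5 = 360√25633/25633 ≈ 2.249 m/s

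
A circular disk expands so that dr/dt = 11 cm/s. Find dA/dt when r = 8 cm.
176π cm²/s

A = πr²
dA/dt = 2πr · dr/dt = 2π(8)(11) = 176π cm²/s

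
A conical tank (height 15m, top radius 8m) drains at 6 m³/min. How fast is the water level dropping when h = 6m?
75/(128π) ≈ 0.1865 m/min

r/h = 8/15, so r = (8/15)h
V = (1/3)πr²h = (1/3)π((8/15)h)²h = (64/675)πh³
dV/dh = (64/225)πh²
dh/dt = (dV/dt)/(dV/dh) = -6/((64/225)π·6²) = -75/(128π) m/min
The level is dropping at 75/(128π) ≈ 0.1865 m/min.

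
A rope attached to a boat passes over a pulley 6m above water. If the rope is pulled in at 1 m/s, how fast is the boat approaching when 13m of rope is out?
13√133/133 ≈ 1.127 m/s

rope² = x² + 6²
x = √(13² - 6²) = √133
dx/dt = (rope/x) · d(rope)/dt = (13/√133) · (-1) = -13√133/133 m/s
The boat approaches at 13√133/133 ≈ 1.127 m/s.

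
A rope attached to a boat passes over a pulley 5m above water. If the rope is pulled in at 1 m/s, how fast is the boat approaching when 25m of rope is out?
5√6/12 ≈ 1.021 m/s

rope² = x² + 5²
x = √(25² - 5²) = 10√6
dx/dt = (rope/x) · d(rope)/dt = (25/(10√6)) · (-1) = -5√6/12 m/s
The boat approaches at 5√6/12 ≈ 1.021 m/s.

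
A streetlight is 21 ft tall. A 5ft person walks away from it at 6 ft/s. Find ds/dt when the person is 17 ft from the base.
15/8 ft/s

By similar triangles: 21/(x+s) = 5/s
Solving: s = 5x/16
ds/dt = 5/16 · dx/dt = 5/16 · 6 = 15/8 ft/s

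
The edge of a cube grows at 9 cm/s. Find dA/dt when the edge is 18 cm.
1944 cm²/s

A = 6s²
dA/dt = 12s · ds/dt = 12·18·9 = 1944 cm²/s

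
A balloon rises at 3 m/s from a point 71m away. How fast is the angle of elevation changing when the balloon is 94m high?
0.015349 rad/s

tan(θ) = y/71
sec²(θ) · dθ/dt = (1/71) · dy/dt
dθ/dt = cos²(θ)/71 · 3 = 71/(71² + 94²) · 3
dθ/dt = 0.015349 rad/s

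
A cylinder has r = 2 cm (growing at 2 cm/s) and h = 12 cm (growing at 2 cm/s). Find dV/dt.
104π cm³/s

V = πr²h
dV/dt = 2πrh·dr/dt + πr²·dh/dt
= 2π(2)(12)(2) + π(2)²(2)
= 104π cm³/s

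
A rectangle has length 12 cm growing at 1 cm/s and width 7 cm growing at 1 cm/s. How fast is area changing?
19 cm²/s

A = lw
dA/dt = w·dl/dt + l·dw/dt = 7·1 + 12·1 = 19 cm²/s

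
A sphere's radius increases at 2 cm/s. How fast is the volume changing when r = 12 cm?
1152π cm³/s

V = (4/3)πr³
dV/dt = dV/dr · dr/dt = 4πr² · 2
At r = 12: dV/dt = 1152π cm³/s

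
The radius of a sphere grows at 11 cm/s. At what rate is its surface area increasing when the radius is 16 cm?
1408π cm²/s

S = 4πr²
dS/dt = dS/dr · dr/dt = 8πr · 11
At r = 16: dS/dt = 1408π cm²/s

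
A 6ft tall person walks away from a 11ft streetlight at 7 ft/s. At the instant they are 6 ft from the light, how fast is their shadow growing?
42/5 ft/s

By similar triangles: 11/(x+s) = 6/s
Solving: s = 6x/5
ds/dt = 6/5 · dx/dt = 6/5 · 7 = 42/5 ft/s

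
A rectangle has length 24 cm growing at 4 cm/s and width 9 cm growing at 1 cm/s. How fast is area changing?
60 cm²/s

A = lw
dA/dt = w·dl/dt + l·dw/dt = 9·4 + 24·1 = 60 cm²/s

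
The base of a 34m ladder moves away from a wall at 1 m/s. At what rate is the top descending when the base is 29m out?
29√35/105 ≈ 1.634 m/s

x² + y² = 34²
2x·dx/dt + 2y·dy/dt = 0
dy/dt = -x/y · dx/dt = -29/(3√35) · 1 = -29√35/105 m/s
The top is descending at 29√35/105 ≈ 1.634 m/s.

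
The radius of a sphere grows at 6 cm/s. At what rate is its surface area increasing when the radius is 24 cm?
1152π cm²/s

S = 4πr²
dS/dt = dS/dr · dr/dt = 8πr · 6
At r = 24: dS/dt = 1152π cm²/s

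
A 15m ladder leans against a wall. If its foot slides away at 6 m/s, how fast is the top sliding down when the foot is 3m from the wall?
√6/2 ≈ 1.225 m/s

x² + y² = 15²
2x·dx/dt + 2y·dy/dt = 0
dy/dt = -x/y · dx/dt = -3/(6√6) · 6 = -√6/2 m/s
The top is descending at √6/2 ≈ 1.225 m/s.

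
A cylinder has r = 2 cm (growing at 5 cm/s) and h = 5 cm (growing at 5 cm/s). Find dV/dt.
120π cm³/s

V = πr²h
dV/dt = 2πrh·dr/dt + πr²·dh/dt
= 2π(2)(5)(5) + π(2)²(5)
= 120π cm³/s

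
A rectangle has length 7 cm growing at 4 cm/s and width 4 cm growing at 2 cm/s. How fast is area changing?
30 cm²/s

A = lw
dA/dt = w·dl/dt + l·dw/dt = 4·4 + 7·2 = 30 cm²/s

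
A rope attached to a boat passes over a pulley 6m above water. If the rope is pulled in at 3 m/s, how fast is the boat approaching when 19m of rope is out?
57√13/65 ≈ 3.162 m/s

rope² = x² + 6²
x = √(19² - 6²) = 5√13
dx/dt = (rope/x) · d(rope)/dt = (19/(5√13)) · (-3) = -57√13/65 m/s
The boat approaches at 57√13/65 ≈ 3.162 m/s.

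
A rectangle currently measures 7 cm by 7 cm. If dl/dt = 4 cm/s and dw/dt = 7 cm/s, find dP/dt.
22 cm/s

P = 2(l + w)
dP/dt = 2(dl/dt + dw/dt) = 2(4 + 7) = 22 cm/s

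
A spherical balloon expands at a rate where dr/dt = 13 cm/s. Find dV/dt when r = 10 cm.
5200π cm³/s

V = (4/3)πr³
dV/dt = dV/dr · dr/dt = 4πr² · 13
At r = 10: dV/dt = 5200π cm³/s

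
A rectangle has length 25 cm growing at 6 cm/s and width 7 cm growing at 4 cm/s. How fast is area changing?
142 cm²/s

A = lw
dA/dt = w·dl/dt + l·dw/dt = 7·6 + 25·4 = 142 cm²/s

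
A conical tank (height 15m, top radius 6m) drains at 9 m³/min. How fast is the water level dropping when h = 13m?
225/(676π) ≈ 0.1059 m/min

r/h = 6/15, so r = (2/5)h
V = (1/3)πr²h = (1/3)π((2/5)h)²h = (4/75)πh³
dV/dh = (4/25)πh²
dh/dt = (dV/dt)/(dV/dh) = -9/((4/25)π·13²) = -225/(676π) m/min
The level is dropping at 225/(676π) ≈ 0.1059 m/min.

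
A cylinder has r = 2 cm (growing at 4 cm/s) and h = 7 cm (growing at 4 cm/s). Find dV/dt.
128π cm³/s

V = πr²h
dV/dt = 2πrh·dr/dt + πr²·dh/dt
= 2π(2)(7)(4) + π(2)²(4)
= 128π cm³/s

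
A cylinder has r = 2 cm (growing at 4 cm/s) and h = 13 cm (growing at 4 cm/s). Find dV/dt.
224π cm³/s

V = πr²h
dV/dt = 2πrh·dr/dt + πr²·dh/dt
= 2π(2)(13)(4) + π(2)²(4)
= 224π cm³/s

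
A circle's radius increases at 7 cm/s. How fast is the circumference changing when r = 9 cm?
14π cm/s

C = 2πr
dC/dt = 2π · dr/dt = 2π · 7 = 14π cm/s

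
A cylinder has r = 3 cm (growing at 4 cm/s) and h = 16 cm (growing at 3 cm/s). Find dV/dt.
411π cm³/s

V = πr²h
dV/dt = 2πrh·dr/dt + πr²·dh/dt
= 2π(3)(16)(4) + π(3)²(3)
= 411π cm³/s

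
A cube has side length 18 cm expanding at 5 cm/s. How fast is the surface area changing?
1080 cm²/s

A = 6s²
dA/dt = 12s · ds/dt = 12·18·5 = 1080 cm²/s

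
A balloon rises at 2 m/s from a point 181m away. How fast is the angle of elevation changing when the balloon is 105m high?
0.008267 rad/s

tan(θ) = y/181
sec²(θ) · dθ/dt = (1/181) · dy/dt
dθ/dt = cos²(θ)/181 · 2 = 181/(181² + 105²) · 2
dθ/dt = 0.008267 rad/s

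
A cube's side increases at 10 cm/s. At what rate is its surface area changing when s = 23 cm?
2760 cm²/s

A = 6s²
dA/dt = 12s · ds/dt = 12·23·10 = 2760 cm²/s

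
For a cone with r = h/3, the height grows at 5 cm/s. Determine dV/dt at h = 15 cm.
125π cm³/s

V = (1/3)π(h/3)²h = πh³/27
dV/dt = πh²/9 · 5
At h = 15: dV/dt = 125π cm³/s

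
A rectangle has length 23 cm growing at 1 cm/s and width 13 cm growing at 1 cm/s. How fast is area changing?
36 cm²/s

A = lw
dA/dt = w·dl/dt + l·dw/dt = 13·1 + 23·1 = 36 cm²/s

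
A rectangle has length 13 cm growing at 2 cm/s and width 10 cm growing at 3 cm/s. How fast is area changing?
59 cm²/s

A = lw
dA/dt = w·dl/dt + l·dw/dt = 10·2 + 13·3 = 59 cm²/s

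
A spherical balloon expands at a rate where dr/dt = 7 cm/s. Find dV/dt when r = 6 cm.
1008π cm³/s

V = (4/3)πr³
dV/dt = dV/dr · dr/dt = 4πr² · 7
At r = 6: dV/dt = 1008π cm³/s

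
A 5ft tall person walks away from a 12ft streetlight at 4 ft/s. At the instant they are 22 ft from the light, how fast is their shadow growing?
20/7 ft/s

By similar triangles: 12/(x+s) = 5/s
Solving: s = 5x/7
ds/dt = 5/7 · dx/dt = 5/7 · 4 = 20/7 ft/s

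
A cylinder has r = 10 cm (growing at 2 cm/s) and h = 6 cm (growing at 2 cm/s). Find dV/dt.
440π cm³/s

V = πr²h
dV/dt = 2πrh·dr/dt + πr²·dh/dt
= 2π(10)(6)(2) + π(10)²(2)
= 440π cm³/s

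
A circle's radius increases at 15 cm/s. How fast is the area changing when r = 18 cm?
540π cm²/s

A = πr²
dA/dt = 2πr · dr/dt = 2π(18)(15) = 540π cm²/s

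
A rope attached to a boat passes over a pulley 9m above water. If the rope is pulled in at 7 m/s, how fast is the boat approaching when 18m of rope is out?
14√3/3 ≈ 8.083 m/s

rope² = x² + 9²
x = √(18² - 9²) = 9√3
dx/dt = (rope/x) · d(rope)/dt = (18/(9√3)) · (-7) = -14√3/3 m/s
The boat approaches at 14√3/3 ≈ 8.083 m/s.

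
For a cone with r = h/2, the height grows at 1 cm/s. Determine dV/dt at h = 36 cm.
324π cm³/s

V = (1/3)π(h/2)²h = πh³/12
dV/dt = πh²/4 · 1
At h = 36: dV/dt = 324π cm³/s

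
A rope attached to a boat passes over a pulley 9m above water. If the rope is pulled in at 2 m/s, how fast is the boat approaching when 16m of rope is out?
32√7/35 ≈ 2.419 m/s

rope² = x² + 9²
x = √(16² - 9²) = 5√7
dx/dt = (rope/x) · d(rope)/dt = (16/(5√7)) · (-2) = -32√7/35 m/s
The boat approaches at 32√7/35 ≈ 2.419 m/s.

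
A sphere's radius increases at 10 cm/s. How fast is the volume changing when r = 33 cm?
43560π cm³/s

V = (4/3)πr³
dV/dt = dV/dr · dr/dt = 4πr² · 10
At r = 33: dV/dt = 43560π cm³/s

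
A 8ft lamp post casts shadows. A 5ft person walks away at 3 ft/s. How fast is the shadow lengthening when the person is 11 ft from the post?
5 ft/s

By similar triangles: 8/(x+s) = 5/s
Solving: s = 5x/3
ds/dt = 5/3 · dx/dt = 5/3 · 3 = 5 ft/s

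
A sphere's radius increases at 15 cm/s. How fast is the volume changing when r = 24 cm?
34560π cm³/s

V = (4/3)πr³
dV/dt = dV/dr · dr/dt = 4πr² · 15
At r = 24: dV/dt = 34560π cm³/s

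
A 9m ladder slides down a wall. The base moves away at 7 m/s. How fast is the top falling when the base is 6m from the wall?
14√5/5 ≈ 6.261 m/s

x² + y² = 9²
2x·dx/dt + 2y·dy/dt = 0
dy/dt = -x/y · dx/dt = -6/(3√5) · 7 = -14√5/5 m/s
The top is descending at 14√5/5 ≈ 6.261 m/s.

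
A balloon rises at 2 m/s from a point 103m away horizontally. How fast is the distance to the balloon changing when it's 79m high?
79√674/1685 ≈ 1.217 m/s

z² = 103² + y²
z = √(103² + 79²) = 5√674
dz/dt = y/z · dy/dt = 79/(5√674) · 2 = 79√674/1685 ≈ 1.217 m/s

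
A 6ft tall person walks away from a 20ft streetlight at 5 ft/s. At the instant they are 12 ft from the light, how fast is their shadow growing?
15/7 ft/s

By similar triangles: 20/(x+s) = 6/s
Solving: s = 6x/14
ds/dt = 6/14 · dx/dt = 3/7 · 5 = 15/7 ft/s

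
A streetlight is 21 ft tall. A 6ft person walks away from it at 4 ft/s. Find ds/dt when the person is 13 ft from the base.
8/5 ft/s

By similar triangles: 21/(x+s) = 6/s
Solving: s = 6x/15
ds/dt = 6/15 · dx/dt = 2/5 · 4 = 8/5 ft/s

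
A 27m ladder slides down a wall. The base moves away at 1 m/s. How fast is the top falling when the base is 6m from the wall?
2√77/77 ≈ 0.2279 m/s

x² + y² = 27²
2x·dx/dt + 2y·dy/dt = 0
dy/dt = -x/y · dx/dt = -6/(3√77) · 1 = -2√77/77 m/s
The top is descending at 2√77/77 ≈ 0.2279 m/s.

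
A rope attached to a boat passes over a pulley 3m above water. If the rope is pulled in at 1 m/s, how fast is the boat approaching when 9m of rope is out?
3√2/4 ≈ 1.061 m/s

rope² = x² + 3²
x = √(9² - 3²) = 6√2
dx/dt = (rope/x) · d(rope)/dt = (9/(6√2)) · (-1) = -3√2/4 m/s
The boat approaches at 3√2/4 ≈ 1.061 m/s.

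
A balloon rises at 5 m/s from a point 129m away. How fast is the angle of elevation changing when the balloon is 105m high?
0.023314 rad/s

tan(θ) = y/129
sec²(θ) · dθ/dt = (1/129) · dy/dt
dθ/dt = cos²(θ)/129 · 5 = 129/(129² + 105²) · 5
dθ/dt = 0.023314 rad/s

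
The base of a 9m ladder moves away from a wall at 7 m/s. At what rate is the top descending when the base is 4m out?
28√65/65 ≈ 3.473 m/s

x² + y² = 9²
2x·dx/dt + 2y·dy/dt = 0
dy/dt = -x/y · dx/dt = -4/√65 · 7 = -28√65/65 m/s
The top is descending at 28√65/65 ≈ 3.473 m/s.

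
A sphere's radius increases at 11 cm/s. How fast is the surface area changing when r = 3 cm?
264π cm²/s

S = 4πr²
dS/dt = dS/dr · dr/dt = 8πr · 11
At r = 3: dS/dt = 264π cm²/s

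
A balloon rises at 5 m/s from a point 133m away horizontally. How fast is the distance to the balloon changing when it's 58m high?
290√21053/21053 ≈ 1.999 m/s

z² = 133² + y²
z = √(133² + 58²) = √21053
dz/dt = y/z · dy/dt = 58/√21053 · 5 = 290√21053/21053 ≈ 1.999 m/s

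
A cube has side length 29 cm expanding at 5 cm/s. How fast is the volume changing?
12615 cm³/s

V = s³
dV/dt = 3s² · ds/dt = 3·29²·5 = 12615 cm³/s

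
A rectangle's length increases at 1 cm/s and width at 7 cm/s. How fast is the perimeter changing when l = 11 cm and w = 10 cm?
16 cm/s

P = 2(l + w)
dP/dt = 2(dl/dt + dw/dt) = 2(1 + 7) = 16 cm/s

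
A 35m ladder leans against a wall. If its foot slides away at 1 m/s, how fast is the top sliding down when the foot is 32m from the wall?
32√201/201 ≈ 2.257 m/s

x² + y² = 35²
2x·dx/dt + 2y·dy/dt = 0
dy/dt = -x/y · dx/dt = -32/√201 · 1 = -32√201/201 m/s
The top is descending at 32√201/201 ≈ 2.257 m/s.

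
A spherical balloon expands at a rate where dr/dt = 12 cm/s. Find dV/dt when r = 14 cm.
9408π cm³/s

V = (4/3)πr³
dV/dt = dV/dr · dr/dt = 4πr² · 12
At r = 14: dV/dt = 9408π cm³/s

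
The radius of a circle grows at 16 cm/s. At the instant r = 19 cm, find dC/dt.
32π cm/s

C = 2πr
dC/dt = 2π · dr/dt = 2π · 16 = 32π cm/s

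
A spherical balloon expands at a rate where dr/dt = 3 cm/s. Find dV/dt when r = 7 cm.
588π cm³/s

V = (4/3)πr³
dV/dt = dV/dr · dr/dt = 4πr² · 3
At r = 7: dV/dt = 588π cm³/s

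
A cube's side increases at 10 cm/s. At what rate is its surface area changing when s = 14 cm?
1680 cm²/s

A = 6s²
dA/dt = 12s · ds/dt = 12·14·10 = 1680 cm²/s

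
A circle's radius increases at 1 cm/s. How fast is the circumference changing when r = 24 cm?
2π cm/s

C = 2πr
dC/dt = 2π · dr/dt = 2π · 1 = 2π cm/s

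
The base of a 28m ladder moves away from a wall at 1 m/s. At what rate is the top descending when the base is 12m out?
3√10/20 ≈ 0.4743 m/s

x² + y² = 28²
2x·dx/dt + 2y·dy/dt = 0
dy/dt = -x/y · dx/dt = -12/(8√10) · 1 = -3√10/20 m/s
The top is descending at 3√10/20 ≈ 0.4743 m/s.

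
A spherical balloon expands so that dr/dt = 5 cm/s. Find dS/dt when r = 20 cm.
800π cm²/s

S = 4πr²
dS/dt = dS/dr · dr/dt = 8πr · 5
At r = 20: dS/dt = 800π cm²/s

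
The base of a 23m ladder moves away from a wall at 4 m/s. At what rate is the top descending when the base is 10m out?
40√429/429 ≈ 1.931 m/s

x² + y² = 23²
2x·dx/dt + 2y·dy/dt = 0
dy/dt = -x/y · dx/dt = -10/√429 · 4 = -40√429/429 m/s
The top is descending at 40√429/429 ≈ 1.931 m/s.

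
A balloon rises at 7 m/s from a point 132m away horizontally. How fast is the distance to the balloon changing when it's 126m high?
147√37/185 ≈ 4.833 m/s

z² = 132² + y²
z = √(132² + 126²) = 30√37
dz/dt = y/z · dy/dt = 126/(30√37) · 7 = 147√37/185 ≈ 4.833 m/s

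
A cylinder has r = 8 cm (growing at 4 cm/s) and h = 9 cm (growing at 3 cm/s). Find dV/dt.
768π cm³/s

V = πr²h
dV/dt = 2πrh·dr/dt + πr²·dh/dt
= 2π(8)(9)(4) + π(8)²(3)
= 768π cm³/s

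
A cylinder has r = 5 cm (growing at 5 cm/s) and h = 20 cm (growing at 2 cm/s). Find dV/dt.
1050π cm³/s

V = πr²h
dV/dt = 2πrh·dr/dt + πr²·dh/dt
= 2π(5)(20)(5) + π(5)²(2)
= 1050π cm³/s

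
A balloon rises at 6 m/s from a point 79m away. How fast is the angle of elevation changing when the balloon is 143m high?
0.017759 rad/s

tan(θ) = y/79
sec²(θ) · dθ/dt = (1/79) · dy/dt
dθ/dt = cos²(θ)/79 · 6 = 79/(79² + 143²) · 6
dθ/dt = 0.017759 rad/s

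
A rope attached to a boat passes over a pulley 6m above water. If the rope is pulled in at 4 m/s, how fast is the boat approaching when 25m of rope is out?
100√589/589 ≈ 4.12 m/s

rope² = x² + 6²
x = √(25² - 6²) = √589
dx/dt = (rope/x) · d(rope)/dt = (25/√589) · (-4) = -100√589/589 m/s
The boat approaches at 100√589/589 ≈ 4.12 m/s.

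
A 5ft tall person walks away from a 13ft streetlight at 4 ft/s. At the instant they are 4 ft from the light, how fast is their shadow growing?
5/2 ft/s

By similar triangles: 13/(x+s) = 5/s
Solving: s = 5x/8
ds/dt = 5/8 · dx/dt = 5/8 · 4 = 5/2 ft/s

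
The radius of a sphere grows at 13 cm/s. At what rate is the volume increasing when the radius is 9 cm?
4212π cm³/s

V = (4/3)πr³
dV/dt = dV/dr · dr/dt = 4πr² · 13
At r = 9: dV/dt = 4212π cm³/s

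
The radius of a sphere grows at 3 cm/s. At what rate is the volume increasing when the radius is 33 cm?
13068π cm³/s

V = (4/3)πr³
dV/dt = dV/dr · dr/dt = 4πr² · 3
At r = 33: dV/dt = 13068π cm³/s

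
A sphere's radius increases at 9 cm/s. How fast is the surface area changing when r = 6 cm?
432π cm²/s

S = 4πr²
dS/dt = dS/dr · dr/dt = 8πr · 9
At r = 6: dS/dt = 432π cm²/s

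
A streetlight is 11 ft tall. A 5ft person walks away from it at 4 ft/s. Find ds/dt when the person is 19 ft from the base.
10/3 ft/s

By similar triangles: 11/(x+s) = 5/s
Solving: s = 5x/6
ds/dt = 5/6 · dx/dt = 5/6 · 4 = 10/3 ft/s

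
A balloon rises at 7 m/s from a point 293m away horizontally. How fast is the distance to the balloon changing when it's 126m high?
882√4069/20345 ≈ 2.765 m/s

z² = 293² + y²
z = √(293² + 126²) = 5√4069
dz/dt = y/z · dy/dt = 126/(5√4069) · 7 = 882√4069/20345 ≈ 2.765 m/s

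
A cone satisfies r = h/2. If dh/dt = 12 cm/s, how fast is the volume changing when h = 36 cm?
3888π cm³/s

V = (1/3)π(h/2)²h = πh³/12
dV/dt = πh²/4 · 12
At h = 36: dV/dt = 3888π cm³/s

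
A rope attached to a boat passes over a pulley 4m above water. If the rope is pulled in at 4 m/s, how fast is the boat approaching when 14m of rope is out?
28√5/15 ≈ 4.174 m/s

rope² = x² + 4²
x = √(14² - 4²) = 6√5
dx/dt = (rope/x) · d(rope)/dt = (14/(6√5)) · (-4) = -28√5/15 m/s
The boat approaches at 28√5/15 ≈ 4.174 m/s.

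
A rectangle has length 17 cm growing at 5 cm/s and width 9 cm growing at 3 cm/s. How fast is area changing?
96 cm²/s

A = lw
dA/dt = w·dl/dt + l·dw/dt = 9·5 + 17·3 = 96 cm²/s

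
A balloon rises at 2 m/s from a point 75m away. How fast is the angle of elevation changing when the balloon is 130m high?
0.006659 rad/s

tan(θ) = y/75
sec²(θ) · dθ/dt = (1/75) · dy/dt
dθ/dt = cos²(θ)/75 · 2 = 75/(75² + 130²) · 2
dθ/dt = 0.006659 rad/s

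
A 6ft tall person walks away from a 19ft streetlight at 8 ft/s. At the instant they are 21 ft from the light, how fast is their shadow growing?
48/13 ft/s

By similar triangles: 19/(x+s) = 6/s
Solving: s = 6x/13
ds/dt = 6/13 · dx/dt = 6/13 · 8 = 48/13 ft/s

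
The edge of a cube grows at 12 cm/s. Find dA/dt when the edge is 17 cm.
2448 cm²/s

A = 6s²
dA/dt = 12s · ds/dt = 12·17·12 = 2448 cm²/s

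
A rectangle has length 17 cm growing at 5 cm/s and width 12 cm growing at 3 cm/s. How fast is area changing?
111 cm²/s

A = lw
dA/dt = w·dl/dt + l·dw/dt = 12·5 + 17·3 = 111 cm²/s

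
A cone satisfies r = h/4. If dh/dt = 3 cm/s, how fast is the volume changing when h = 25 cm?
1875π/16 cm³/s

V = (1/3)π(h/4)²h = πh³/48
dV/dt = πh²/16 · 3
At h = 25: dV/dt = 1875π/16 cm³/s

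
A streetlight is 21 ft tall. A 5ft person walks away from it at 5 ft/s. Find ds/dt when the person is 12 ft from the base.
25/16 ft/s

By similar triangles: 21/(x+s) = 5/s
Solving: s = 5x/16
ds/dt = 5/16 · dx/dt = 5/16 · 5 = 25/16 ft/s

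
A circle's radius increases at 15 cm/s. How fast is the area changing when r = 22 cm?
660π cm²/s

A = πr²
dA/dt = 2πr · dr/dt = 2π(22)(15) = 660π cm²/s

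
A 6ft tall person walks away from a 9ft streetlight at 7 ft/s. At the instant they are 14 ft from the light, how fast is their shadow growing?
14 ft/s

By similar triangles: 9/(x+s) = 6/s
Solving: s = 6x/3
ds/dt = 6/3 · dx/dt = 2 · 7 = 14 ft/s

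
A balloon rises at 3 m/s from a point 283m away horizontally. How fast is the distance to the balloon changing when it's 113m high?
339√92858/92858 ≈ 1.112 m/s

z² = 283² + y²
z = √(283² + 113²) = √92858
dz/dt = y/z · dy/dt = 113/√92858 · 3 = 339√92858/92858 ≈ 1.112 m/s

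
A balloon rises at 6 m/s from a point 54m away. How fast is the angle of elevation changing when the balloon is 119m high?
0.018973 rad/s

tan(θ) = y/54
sec²(θ) · dθ/dt = (1/54) · dy/dt
dθ/dt = cos²(θ)/54 · 6 = 54/(54² + 119²) · 6
dθ/dt = 0.018973 rad/s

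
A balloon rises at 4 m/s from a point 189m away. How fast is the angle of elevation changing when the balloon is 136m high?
0.013944 rad/s

tan(θ) = y/189
sec²(θ) · dθ/dt = (1/189) · dy/dt
dθ/dt = cos²(θ)/189 · 4 = 189/(189² + 136²) · 4
dθ/dt = 0.013944 rad/s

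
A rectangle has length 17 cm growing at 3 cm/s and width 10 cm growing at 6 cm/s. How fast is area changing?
132 cm²/s

A = lw
dA/dt = w·dl/dt + l·dw/dt = 10·3 + 17·6 = 132 cm²/s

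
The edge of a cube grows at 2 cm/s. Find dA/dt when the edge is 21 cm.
504 cm²/s

A = 6s²
dA/dt = 12s · ds/dt = 12·21·2 = 504 cm²/s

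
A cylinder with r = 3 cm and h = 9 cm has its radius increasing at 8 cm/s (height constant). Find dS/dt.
240π cm²/s

S = 2πrh + 2πr² (lateral + bases)
dS/dt = (2πh + 4πr)·dr/dt = (2π·9 + 4π·3)·8
= 240π cm²/s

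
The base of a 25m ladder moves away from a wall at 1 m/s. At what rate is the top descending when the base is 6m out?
6√589/589 ≈ 0.2472 m/s

x² + y² = 25²
2x·dx/dt + 2y·dy/dt = 0
dy/dt = -x/y · dx/dt = -6/√589 · 1 = -6√589/589 m/s
The top is descending at 6√589/589 ≈ 0.2472 m/s.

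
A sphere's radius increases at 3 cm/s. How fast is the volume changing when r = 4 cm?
192π cm³/s

V = (4/3)πr³
dV/dt = dV/dr · dr/dt = 4πr² · 3
At r = 4: dV/dt = 192π cm³/s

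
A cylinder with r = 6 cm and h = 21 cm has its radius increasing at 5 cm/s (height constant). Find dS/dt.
330π cm²/s

S = 2πrh + 2πr² (lateral + bases)
dS/dt = (2πh + 4πr)·dr/dt = (2π·21 + 4π·6)·5
= 330π cm²/s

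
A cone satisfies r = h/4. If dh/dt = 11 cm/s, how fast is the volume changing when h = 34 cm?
3179π/4 cm³/s

V = (1/3)π(h/4)²h = πh³/48
dV/dt = πh²/16 · 11
At h = 34: dV/dt = 3179π/4 cm³/s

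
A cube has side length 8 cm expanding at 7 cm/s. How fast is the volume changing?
1344 cm³/s

V = s³
dV/dt = 3s² · ds/dt = 3·8²·7 = 1344 cm³/s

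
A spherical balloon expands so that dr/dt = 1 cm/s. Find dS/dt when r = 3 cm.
24π cm²/s

S = 4πr²
dS/dt = dS/dr · dr/dt = 8πr · 1
At r = 3: dS/dt = 24π cm²/s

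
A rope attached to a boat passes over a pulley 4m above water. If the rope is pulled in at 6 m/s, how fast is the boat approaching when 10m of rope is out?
10√21/7 ≈ 6.547 m/s

rope² = x² + 4²
x = √(10² - 4²) = 2√21
dx/dt = (rope/x) · d(rope)/dt = (10/(2√21)) · (-6) = -10√21/7 m/s
The boat approaches at 10√21/7 ≈ 6.547 m/s.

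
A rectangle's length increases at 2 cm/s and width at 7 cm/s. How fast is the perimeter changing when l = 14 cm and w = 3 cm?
18 cm/s

P = 2(l + w)
dP/dt = 2(dl/dt + dw/dt) = 2(2 + 7) = 18 cm/s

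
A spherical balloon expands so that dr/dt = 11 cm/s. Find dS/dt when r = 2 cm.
176π cm²/s

S = 4πr²
dS/dt = dS/dr · dr/dt = 8πr · 11
At r = 2: dS/dt = 176π cm²/s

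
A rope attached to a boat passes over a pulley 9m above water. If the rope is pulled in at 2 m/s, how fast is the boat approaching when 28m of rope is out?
56√703/703 ≈ 2.112 m/s

rope² = x² + 9²
x = √(28² - 9²) = √703
dx/dt = (rope/x) · d(rope)/dt = (28/√703) · (-2) = -56√703/703 m/s
The boat approaches at 56√703/703 ≈ 2.112 m/s.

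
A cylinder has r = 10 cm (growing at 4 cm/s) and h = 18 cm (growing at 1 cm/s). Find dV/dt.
1540π cm³/s

V = πr²h
dV/dt = 2πrh·dr/dt + πr²·dh/dt
= 2π(10)(18)(4) + π(10)²(1)
= 1540π cm³/s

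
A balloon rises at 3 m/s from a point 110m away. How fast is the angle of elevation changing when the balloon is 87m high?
0.016778 rad/s

tan(θ) = y/110
sec²(θ) · dθ/dt = (1/110) · dy/dt
dθ/dt = cos²(θ)/110 · 3 = 110/(110² + 87²) · 3
dθ/dt = 0.016778 rad/s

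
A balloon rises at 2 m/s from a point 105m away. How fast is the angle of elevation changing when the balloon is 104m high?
0.009615 rad/s

tan(θ) = y/105
sec²(θ) · dθ/dt = (1/105) · dy/dt
dθ/dt = cos²(θ)/105 · 2 = 105/(105² + 104²) · 2
dθ/dt = 0.009615 rad/s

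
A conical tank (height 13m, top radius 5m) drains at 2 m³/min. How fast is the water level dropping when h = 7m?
338/(1225π) ≈ 0.08783 m/min

r/h = 5/13, so r = (5/13)h
V = (1/3)πr²h = (1/3)π((5/13)h)²h = (25/507)πh³
dV/dh = (25/169)πh²
dh/dt = (dV/dt)/(dV/dh) = -2/((25/169)π·7²) = -338/(1225π) m/min
The level is dropping at 338/(1225π) ≈ 0.08783 m/min.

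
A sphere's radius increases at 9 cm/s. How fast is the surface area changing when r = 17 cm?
1224π cm²/s

S = 4πr²
dS/dt = dS/dr · dr/dt = 8πr · 9
At r = 17: dS/dt = 1224π cm²/s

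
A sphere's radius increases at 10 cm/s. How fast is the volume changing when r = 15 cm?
9000π cm³/s

V = (4/3)πr³
dV/dt = dV/dr · dr/dt = 4πr² · 10
At r = 15: dV/dt = 9000π cm³/s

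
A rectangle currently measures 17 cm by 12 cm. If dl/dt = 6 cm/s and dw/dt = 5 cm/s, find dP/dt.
22 cm/s

P = 2(l + w)
dP/dt = 2(dl/dt + dw/dt) = 2(6 + 5) = 22 cm/s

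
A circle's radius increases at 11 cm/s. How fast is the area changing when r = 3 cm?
66π cm²/s

A = πr²
dA/dt = 2πr · dr/dt = 2π(3)(11) = 66π cm²/s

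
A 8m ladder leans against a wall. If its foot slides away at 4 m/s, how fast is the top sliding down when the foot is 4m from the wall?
4√3/3 ≈ 2.309 m/s

x² + y² = 8²
2x·dx/dt + 2y·dy/dt = 0
dy/dt = -x/y · dx/dt = -4/(4√3) · 4 = -4√3/3 m/s
The top is descending at 4√3/3 ≈ 2.309 m/s.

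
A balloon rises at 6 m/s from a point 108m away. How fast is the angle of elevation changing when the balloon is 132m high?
0.022277 rad/s

tan(θ) = y/108
sec²(θ) · dθ/dt = (1/108) · dy/dt
dθ/dt = cos²(θ)/108 · 6 = 108/(108² + 132²) · 6
dθ/dt = 0.022277 rad/s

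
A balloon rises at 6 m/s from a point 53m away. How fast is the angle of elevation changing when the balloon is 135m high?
0.015118 rad/s

tan(θ) = y/53
sec²(θ) · dθ/dt = (1/53) · dy/dt
dθ/dt = cos²(θ)/53 · 6 = 53/(53² + 135²) · 6
dθ/dt = 0.015118 rad/s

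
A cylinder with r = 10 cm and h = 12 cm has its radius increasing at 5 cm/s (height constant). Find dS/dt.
320π cm²/s

S = 2πrh + 2πr² (lateral + bases)
dS/dt = (2πh + 4πr)·dr/dt = (2π·12 + 4π·10)·5
= 320π cm²/s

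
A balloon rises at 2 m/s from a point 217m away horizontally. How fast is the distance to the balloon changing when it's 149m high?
149√410/2665 ≈ 1.132 m/s

z² = 217² + y²
z = √(217² + 149²) = 13√410
dz/dt = y/z · dy/dt = 149/(13√410) · 2 = 149√410/2665 ≈ 1.132 m/s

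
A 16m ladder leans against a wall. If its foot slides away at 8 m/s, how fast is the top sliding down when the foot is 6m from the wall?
24√55/55 ≈ 3.236 m/s

x² + y² = 16²
2x·dx/dt + 2y·dy/dt = 0
dy/dt = -x/y · dx/dt = -6/(2√55) · 8 = -24√55/55 m/s
The top is descending at 24√55/55 ≈ 3.236 m/s.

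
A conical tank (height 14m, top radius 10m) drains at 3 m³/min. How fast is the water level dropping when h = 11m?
147/(3025π) ≈ 0.01547 m/min

r/h = 10/14, so r = (5/7)h
V = (1/3)πr²h = (1/3)π((5/7)h)²h = (25/147)πh³
dV/dh = (25/49)πh²
dh/dt = (dV/dt)/(dV/dh) = -3/((25/49)π·11²) = -147/(3025π) m/min
The level is dropping at 147/(3025π) ≈ 0.01547 m/min.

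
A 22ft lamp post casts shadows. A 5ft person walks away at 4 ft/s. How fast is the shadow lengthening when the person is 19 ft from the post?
20/17 ft/s

By similar triangles: 22/(x+s) = 5/s
Solving: s = 5x/17
ds/dt = 5/17 · dx/dt = 5/17 · 4 = 20/17 ft/s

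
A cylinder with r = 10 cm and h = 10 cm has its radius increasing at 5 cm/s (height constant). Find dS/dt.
300π cm²/s

S = 2πrh + 2πr² (lateral + bases)
dS/dt = (2πh + 4πr)·dr/dt = (2π·10 + 4π·10)·5
= 300π cm²/s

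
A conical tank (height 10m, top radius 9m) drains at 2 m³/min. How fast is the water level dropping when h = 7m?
200/(3969π) ≈ 0.01604 m/min

r/h = 9/10, so r = (9/10)h
V = (1/3)πr²h = (1/3)π((9/10)h)²h = (27/100)πh³
dV/dh = (81/100)πh²
dh/dt = (dV/dt)/(dV/dh) = -2/((81/100)π·7²) = -200/(3969π) m/min
The level is dropping at 200/(3969π) ≈ 0.01604 m/min.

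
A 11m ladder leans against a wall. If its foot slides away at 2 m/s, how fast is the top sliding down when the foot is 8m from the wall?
16√57/57 ≈ 2.119 m/s

x² + y² = 11²
2x·dx/dt + 2y·dy/dt = 0
dy/dt = -x/y · dx/dt = -8/√57 · 2 = -16√57/57 m/s
The top is descending at 16√57/57 ≈ 2.119 m/s.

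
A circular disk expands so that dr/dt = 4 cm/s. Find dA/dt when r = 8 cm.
64π cm²/s

A = πr²
dA/dt = 2πr · dr/dt = 2π(8)(4) = 64π cm²/s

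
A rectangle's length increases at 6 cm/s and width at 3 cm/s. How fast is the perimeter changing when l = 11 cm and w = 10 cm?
18 cm/s

P = 2(l + w)
dP/dt = 2(dl/dt + dw/dt) = 2(6 + 3) = 18 cm/s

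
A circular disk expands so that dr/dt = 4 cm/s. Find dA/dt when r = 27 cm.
216π cm²/s

A = πr²
dA/dt = 2πr · dr/dt = 2π(27)(4) = 216π cm²/s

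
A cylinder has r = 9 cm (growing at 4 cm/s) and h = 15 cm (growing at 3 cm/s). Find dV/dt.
1323π cm³/s

V = πr²h
dV/dt = 2πrh·dr/dt + πr²·dh/dt
= 2π(9)(15)(4) + π(9)²(3)
= 1323π cm³/s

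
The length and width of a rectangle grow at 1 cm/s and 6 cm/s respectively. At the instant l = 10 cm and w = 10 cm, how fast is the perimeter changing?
14 cm/s

P = 2(l + w)
dP/dt = 2(dl/dt + dw/dt) = 2(1 + 6) = 14 cm/s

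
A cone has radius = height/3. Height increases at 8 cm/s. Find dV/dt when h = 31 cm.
7688π/9 cm³/s

V = (1/3)π(h/3)²h = πh³/27
dV/dt = πh²/9 · 8
At h = 31: dV/dt = 7688π/9 cm³/s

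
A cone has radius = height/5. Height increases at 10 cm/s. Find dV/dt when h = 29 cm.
1682π/5 cm³/s

V = (1/3)π(h/5)²h = πh³/75
dV/dt = πh²/25 · 10
At h = 29: dV/dt = 1682π/5 cm³/s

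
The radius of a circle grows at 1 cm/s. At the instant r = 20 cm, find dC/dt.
2π cm/s

C = 2πr
dC/dt = 2π · dr/dt = 2π · 1 = 2π cm/s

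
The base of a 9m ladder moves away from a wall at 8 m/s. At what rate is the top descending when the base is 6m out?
16√5/5 ≈ 7.155 m/s

x² + y² = 9²
2x·dx/dt + 2y·dy/dt = 0
dy/dt = -x/y · dx/dt = -6/(3√5) · 8 = -16√5/5 m/s
The top is descending at 16√5/5 ≈ 7.155 m/s.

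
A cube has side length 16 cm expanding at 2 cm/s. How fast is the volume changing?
1536 cm³/s

V = s³
dV/dt = 3s² · ds/dt = 3·16²·2 = 1536 cm³/s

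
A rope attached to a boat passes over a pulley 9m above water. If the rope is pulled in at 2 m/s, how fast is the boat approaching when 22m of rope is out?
44√403/403 ≈ 2.192 m/s

rope² = x² + 9²
x = √(22² - 9²) = √403
dx/dt = (rope/x) · d(rope)/dt = (22/√403) · (-2) = -44√403/403 m/s
The boat approaches at 44√403/403 ≈ 2.192 m/s.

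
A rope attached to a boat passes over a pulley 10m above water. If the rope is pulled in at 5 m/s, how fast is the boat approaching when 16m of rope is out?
40√39/39 ≈ 6.405 m/s

rope² = x² + 10²
x = √(16² - 10²) = 2√39
dx/dt = (rope/x) · d(rope)/dt = (16/(2√39)) · (-5) = -40√39/39 m/s
The boat approaches at 40√39/39 ≈ 6.405 m/s.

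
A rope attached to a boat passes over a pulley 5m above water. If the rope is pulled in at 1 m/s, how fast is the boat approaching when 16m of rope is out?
16√231/231 ≈ 1.053 m/s

rope² = x² + 5²
x = √(16² - 5²) = √231
dx/dt = (rope/x) · d(rope)/dt = (16/√231) · (-1) = -16√231/231 m/s
The boat approaches at 16√231/231 ≈ 1.053 m/s.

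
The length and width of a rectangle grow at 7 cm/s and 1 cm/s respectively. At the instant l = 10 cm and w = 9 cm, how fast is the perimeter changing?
16 cm/s

P = 2(l + w)
dP/dt = 2(dl/dt + dw/dt) = 2(7 + 1) = 16 cm/s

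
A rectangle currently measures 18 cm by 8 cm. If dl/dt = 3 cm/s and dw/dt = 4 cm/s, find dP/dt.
14 cm/s

P = 2(l + w)
dP/dt = 2(dl/dt + dw/dt) = 2(3 + 4) = 14 cm/s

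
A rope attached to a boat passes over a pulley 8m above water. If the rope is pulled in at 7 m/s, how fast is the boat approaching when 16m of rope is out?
14√3/3 ≈ 8.083 m/s

rope² = x² + 8²
x = √(16² - 8²) = 8√3
dx/dt = (rope/x) · d(rope)/dt = (16/(8√3)) · (-7) = -14√3/3 m/s
The boat approaches at 14√3/3 ≈ 8.083 m/s.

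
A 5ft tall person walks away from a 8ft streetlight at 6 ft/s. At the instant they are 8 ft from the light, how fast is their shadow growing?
10 ft/s

By similar triangles: 8/(x+s) = 5/s
Solving: s = 5x/3
ds/dt = 5/3 · dx/dt = 5/3 · 6 = 10 ft/s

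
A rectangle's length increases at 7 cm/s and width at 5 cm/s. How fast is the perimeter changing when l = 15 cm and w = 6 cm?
24 cm/s

P = 2(l + w)
dP/dt = 2(dl/dt + dw/dt) = 2(7 + 5) = 24 cm/s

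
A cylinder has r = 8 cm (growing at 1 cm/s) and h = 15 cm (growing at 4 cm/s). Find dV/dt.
496π cm³/s

V = πr²h
dV/dt = 2πrh·dr/dt + πr²·dh/dt
= 2π(8)(15)(1) + π(8)²(4)
= 496π cm³/s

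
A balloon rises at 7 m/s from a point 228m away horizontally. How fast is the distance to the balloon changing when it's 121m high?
847√2665/13325 ≈ 3.281 m/s

z² = 228² + y²
z = √(228² + 121²) = 5√2665
dz/dt = y/z · dy/dt = 121/(5√2665) · 7 = 847√2665/13325 ≈ 3.281 m/s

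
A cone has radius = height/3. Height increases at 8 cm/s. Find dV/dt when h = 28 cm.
6272π/9 cm³/s

V = (1/3)π(h/3)²h = πh³/27
dV/dt = πh²/9 · 8
At h = 28: dV/dt = 6272π/9 cm³/s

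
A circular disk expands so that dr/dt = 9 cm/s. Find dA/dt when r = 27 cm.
486π cm²/s

A = πr²
dA/dt = 2πr · dr/dt = 2π(27)(9) = 486π cm²/s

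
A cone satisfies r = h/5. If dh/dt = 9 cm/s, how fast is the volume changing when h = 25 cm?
225π cm³/s

V = (1/3)π(h/5)²h = πh³/75
dV/dt = πh²/25 · 9
At h = 25: dV/dt = 225π cm³/s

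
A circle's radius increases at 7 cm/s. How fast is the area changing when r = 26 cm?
364π cm²/s

A = πr²
dA/dt = 2πr · dr/dt = 2π(26)(7) = 364π cm²/s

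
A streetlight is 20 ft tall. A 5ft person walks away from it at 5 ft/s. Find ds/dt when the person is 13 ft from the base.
5/3 ft/s

By similar triangles: 20/(x+s) = 5/s
Solving: s = 5x/15
ds/dt = 5/15 · dx/dt = 1/3 · 5 = 5/3 ft/s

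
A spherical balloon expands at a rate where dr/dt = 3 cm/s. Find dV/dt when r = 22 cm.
5808π cm³/s

V = (4/3)πr³
dV/dt = dV/dr · dr/dt = 4πr² · 3
At r = 22: dV/dt = 5808π cm³/s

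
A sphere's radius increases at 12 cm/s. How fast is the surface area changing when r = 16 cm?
1536π cm²/s

S = 4πr²
dS/dt = dS/dr · dr/dt = 8πr · 12
At r = 16: dS/dt = 1536π cm²/s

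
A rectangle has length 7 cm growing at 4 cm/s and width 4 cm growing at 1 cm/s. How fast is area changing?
23 cm²/s

A = lw
dA/dt = w·dl/dt + l·dw/dt = 4·4 + 7·1 = 23 cm²/s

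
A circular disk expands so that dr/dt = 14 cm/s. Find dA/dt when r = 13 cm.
364π cm²/s

A = πr²
dA/dt = 2πr · dr/dt = 2π(13)(14) = 364π cm²/s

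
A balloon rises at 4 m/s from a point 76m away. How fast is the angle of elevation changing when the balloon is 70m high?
0.028475 rad/s

tan(θ) = y/76
sec²(θ) · dθ/dt = (1/76) · dy/dt
dθ/dt = cos²(θ)/76 · 4 = 76/(76² + 70²) · 4
dθ/dt = 0.028475 rad/s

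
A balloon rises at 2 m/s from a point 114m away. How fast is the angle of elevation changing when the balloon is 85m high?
0.011275 rad/s

tan(θ) = y/114
sec²(θ) · dθ/dt = (1/114) · dy/dt
dθ/dt = cos²(θ)/114 · 2 = 114/(114² + 85²) · 2
dθ/dt = 0.011275 rad/s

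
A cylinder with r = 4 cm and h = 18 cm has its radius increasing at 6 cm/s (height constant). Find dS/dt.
312π cm²/s

S = 2πrh + 2πr² (lateral + bases)
dS/dt = (2πh + 4πr)·dr/dt = (2π·18 + 4π·4)·6
= 312π cm²/s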